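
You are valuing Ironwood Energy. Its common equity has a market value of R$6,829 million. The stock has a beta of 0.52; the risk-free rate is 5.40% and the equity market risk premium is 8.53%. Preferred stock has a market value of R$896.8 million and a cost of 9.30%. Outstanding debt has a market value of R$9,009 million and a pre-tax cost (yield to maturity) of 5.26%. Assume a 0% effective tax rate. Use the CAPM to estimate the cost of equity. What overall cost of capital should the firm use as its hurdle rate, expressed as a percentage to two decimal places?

Cost of equity via CAPM: Re = 5.4% + 0.52 × 8.53% = 9.8356%.
Total capital V = 6829 + 896.8 + 9009 = 16734.8.
Equity: weight = 6829/16734.8 = 0.4081; cost = 9.8356%.
Preferred: weight = 896.8/16734.8 = 0.0536; cost = 9.3%.
Debt: weight = 9009/16734.8 = 0.5383; after-tax cost = 5.26% × (1 − 0%) = 5.2600%.
WACC = 0.4081 × 9.8356% + 0.0536 × 9.3000% + 0.5383 × 5.2600% = 7.3437%.

7.34%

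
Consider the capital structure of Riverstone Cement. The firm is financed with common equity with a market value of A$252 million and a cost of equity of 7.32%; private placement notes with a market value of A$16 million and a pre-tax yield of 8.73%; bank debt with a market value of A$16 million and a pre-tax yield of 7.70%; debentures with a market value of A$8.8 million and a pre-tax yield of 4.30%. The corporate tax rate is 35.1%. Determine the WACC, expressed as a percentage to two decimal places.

Total capital V = 252 + 16 + 16 + 8.8 = 292.8.
Equity: weight = 252/292.8 = 0.8607; cost = 7.32%.
Private placement notes: weight = 16/292.8 = 0.0546; after-tax cost = 8.73% × (1 − 35.1%) = 5.6658%.
Bank debt: weight = 16/292.8 = 0.0546; after-tax cost = 7.7% × (1 − 35.1%) = 4.9973%.
Debentures: weight = 8.8/292.8 = 0.0301; after-tax cost = 4.3% × (1 − 35.1%) = 2.7907%.
WACC = 0.8607 × 7.3200% + 0.0546 × 5.6658% + 0.0546 × 4.9973% + 0.0301 × 2.7907% = 6.9666%.

6.97%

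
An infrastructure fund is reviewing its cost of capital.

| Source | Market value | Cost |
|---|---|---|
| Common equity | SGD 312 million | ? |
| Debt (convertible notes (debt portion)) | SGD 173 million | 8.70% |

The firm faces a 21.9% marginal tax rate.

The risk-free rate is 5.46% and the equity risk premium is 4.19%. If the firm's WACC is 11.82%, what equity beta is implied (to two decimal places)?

2.18

Total capital V = 312 + 173 = 485.
Equity weight = 312/485 = 0.6433.
Convertible notes (debt portion) weight = 173/485 = 0.3567.
Debt contribution = 0.3567 × 8.7% × (1 − 21.9%) = 2.4237%.
Required equity contribution = 11.82% − 2.4237% = 9.3963%  ⇒  Re = 14.6065%.
CAPM: 14.6065% = 5.46% + β × 4.19%  ⇒  β = 2.1829.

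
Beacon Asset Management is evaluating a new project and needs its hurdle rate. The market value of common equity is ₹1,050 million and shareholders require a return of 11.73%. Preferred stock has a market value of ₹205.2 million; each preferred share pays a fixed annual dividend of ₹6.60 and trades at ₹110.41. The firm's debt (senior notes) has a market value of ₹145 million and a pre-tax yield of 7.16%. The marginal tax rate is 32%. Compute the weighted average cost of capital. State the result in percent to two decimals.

Cost of preferred: Rp = 6.6 / 110.41 = 5.9777%.
Total capital V = 1050 + 205.2 + 145 = 1400.2.
Equity: weight = 1050/1400.2 = 0.7499; cost = 11.73%.
Preferred: weight = 205.2/1400.2 = 0.1466; cost = 5.9777%.
Senior notes: weight = 145/1400.2 = 0.1036; after-tax cost = 7.16% × (1 − 32%) = 4.8688%.
WACC = 0.7499 × 11.7300% + 0.1466 × 5.9777% + 0.1036 × 4.8688% = 10.1765%.

10.18%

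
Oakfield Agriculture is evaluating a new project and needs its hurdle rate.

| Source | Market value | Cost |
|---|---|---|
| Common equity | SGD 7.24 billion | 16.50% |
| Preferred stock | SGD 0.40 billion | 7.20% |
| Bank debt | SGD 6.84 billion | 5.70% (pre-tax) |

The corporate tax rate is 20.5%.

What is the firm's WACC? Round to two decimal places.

10.59%

Total capital V = 7.24 + 0.4 + 6.84 = 14.48.
Equity: weight = 7.24/14.48 = 0.5000; cost = 16.5%.
Preferred: weight = 0.4/14.48 = 0.0276; cost = 7.2%.
Bank debt: weight = 6.84/14.48 = 0.4724; after-tax cost = 5.7% × (1 − 20.5%) = 4.5315%.
WACC = 0.5000 × 16.5000% + 0.0276 × 7.2000% + 0.4724 × 4.5315% = 10.5895%.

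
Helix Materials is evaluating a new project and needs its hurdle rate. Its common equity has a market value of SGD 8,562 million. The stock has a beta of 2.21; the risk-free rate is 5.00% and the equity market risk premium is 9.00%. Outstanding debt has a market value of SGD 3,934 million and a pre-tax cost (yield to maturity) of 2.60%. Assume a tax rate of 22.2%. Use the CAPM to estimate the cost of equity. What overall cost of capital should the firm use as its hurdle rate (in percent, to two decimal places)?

Cost of equity via CAPM: Re = 5.0% + 2.21 × 9.0% = 24.8900%.
Total capital V = 8562 + 3934 = 12496.
Equity: weight = 8562/12496 = 0.6852; cost = 24.89%.
Debt: weight = 3934/12496 = 0.3148; after-tax cost = 2.6% × (1 − 22.2%) = 2.0228%.
WACC = 0.6852 × 24.8900% + 0.3148 × 2.0228% = 17.6909%.

17.69%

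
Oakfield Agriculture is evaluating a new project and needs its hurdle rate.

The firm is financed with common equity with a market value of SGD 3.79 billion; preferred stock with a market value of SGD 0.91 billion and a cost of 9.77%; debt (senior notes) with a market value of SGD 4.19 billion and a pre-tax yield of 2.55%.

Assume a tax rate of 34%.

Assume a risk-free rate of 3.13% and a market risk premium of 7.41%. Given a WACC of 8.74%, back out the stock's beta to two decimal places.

1.78

Total capital V = 3.79 + 0.91 + 4.19 = 8.89.
Equity weight = 3.79/8.89 = 0.4263.
Preferred weight = 0.91/8.89 = 0.1024.
Senior notes weight = 4.19/8.89 = 0.4713.
Debt contribution = 0.4713 × 2.55% × (1 − 34%) = 0.7932%.
Preferred contribution = 0.1024 × 9.77% = 1.0001%.
Required equity contribution = 8.74% − 1.7933% = 6.9467%  ⇒  Re = 16.2945%.
CAPM: 16.2945% = 3.13% + β × 7.41%  ⇒  β = 1.7766.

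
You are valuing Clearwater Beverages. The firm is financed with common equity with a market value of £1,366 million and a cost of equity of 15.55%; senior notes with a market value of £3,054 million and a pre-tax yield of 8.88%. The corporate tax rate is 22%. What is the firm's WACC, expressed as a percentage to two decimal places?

Total capital V = 1366 + 3054 = 4420.
Equity: weight = 1366/4420 = 0.3090; cost = 15.55%.
Senior notes: weight = 3054/4420 = 0.6910; after-tax cost = 8.88% × (1 − 22%) = 6.9264%.
WACC = 0.3090 × 15.5500% + 0.6910 × 6.9264% = 9.5915%.

9.59%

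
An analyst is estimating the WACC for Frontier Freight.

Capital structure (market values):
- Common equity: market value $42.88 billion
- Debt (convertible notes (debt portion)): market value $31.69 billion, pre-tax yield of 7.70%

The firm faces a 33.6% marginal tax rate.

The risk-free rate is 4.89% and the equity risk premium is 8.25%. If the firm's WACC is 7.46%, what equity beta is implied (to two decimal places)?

Total capital V = 42.88 + 31.69 = 74.57.
Equity weight = 42.88/74.57 = 0.5750.
Convertible notes (debt portion) weight = 31.69/74.57 = 0.4250.
Debt contribution = 0.4250 × 7.7% × (1 − 33.6%) = 2.1728%.
Required equity contribution = 7.46% − 2.1728% = 5.2872%  ⇒  Re = 9.1947%.
CAPM: 9.1947% = 4.89% + β × 8.25%  ⇒  β = 0.5218.

0.52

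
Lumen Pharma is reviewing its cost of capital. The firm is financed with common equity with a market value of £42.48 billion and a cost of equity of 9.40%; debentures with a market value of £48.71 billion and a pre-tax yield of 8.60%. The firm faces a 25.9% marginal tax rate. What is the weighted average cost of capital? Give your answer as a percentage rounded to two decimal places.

7.78%

Total capital V = 42.48 + 48.71 = 91.19.
Equity: weight = 42.48/91.19 = 0.4658; cost = 9.4%.
Debentures: weight = 48.71/91.19 = 0.5342; after-tax cost = 8.6% × (1 − 25.9%) = 6.3726%.
WACC = 0.4658 × 9.4000% + 0.5342 × 6.3726% = 7.7829%.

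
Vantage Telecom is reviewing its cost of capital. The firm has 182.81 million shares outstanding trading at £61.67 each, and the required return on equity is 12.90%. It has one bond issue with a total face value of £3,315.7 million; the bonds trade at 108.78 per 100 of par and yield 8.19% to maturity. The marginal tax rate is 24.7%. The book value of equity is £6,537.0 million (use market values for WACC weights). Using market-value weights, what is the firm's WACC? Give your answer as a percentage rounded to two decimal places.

11.27%

Market value of equity E = 61.67 × 182.81m = 11273.8927m. Market value of debt D = 3315.7m × 108.78/100 = 3606.81846m.
Total capital V = 11273.8927 + 3606.81846 = 14880.71116.
Equity: weight = 11273.8927/14880.71116 = 0.7576; cost = 12.9%.
Bonds outstanding: weight = 3606.81846/14880.71116 = 0.2424; after-tax cost = 8.19% × (1 − 24.7%) = 6.1671%.
WACC = 0.7576 × 12.9000% + 0.2424 × 6.1671% = 11.2681%.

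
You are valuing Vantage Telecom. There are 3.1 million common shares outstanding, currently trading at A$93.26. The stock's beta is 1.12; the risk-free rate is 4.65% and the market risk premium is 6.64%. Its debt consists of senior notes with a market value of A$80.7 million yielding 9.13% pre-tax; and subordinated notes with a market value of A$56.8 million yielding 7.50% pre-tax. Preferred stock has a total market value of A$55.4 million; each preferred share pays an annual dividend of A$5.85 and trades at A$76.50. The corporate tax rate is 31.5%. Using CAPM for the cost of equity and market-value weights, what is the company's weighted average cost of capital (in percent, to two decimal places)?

9.78%

Cost of equity via CAPM: Re = 4.65% + 1.12 × 6.64% = 12.0868%.
Cost of preferred: Rp = 5.85 / 76.5 = 7.6471%.
Market value of equity E = 93.26 × 3.1m = 289.106m.
Total capital V = 289.106 + 55.4 + 80.7 + 56.8 = 482.006.
Equity: weight = 289.106/482.006 = 0.5998; cost = 12.0868%.
Preferred: weight = 55.4/482.006 = 0.1149; cost = 7.6471%.
Senior notes: weight = 80.7/482.006 = 0.1674; after-tax cost = 9.13% × (1 − 31.5%) = 6.2541%.
Subordinated notes: weight = 56.8/482.006 = 0.1178; after-tax cost = 7.5% × (1 − 31.5%) = 5.1375%.
WACC = 0.5998 × 12.0868% + 0.1149 × 7.6471% + 0.1674 × 6.2541% + 0.1178 × 5.1375% = 9.7811%.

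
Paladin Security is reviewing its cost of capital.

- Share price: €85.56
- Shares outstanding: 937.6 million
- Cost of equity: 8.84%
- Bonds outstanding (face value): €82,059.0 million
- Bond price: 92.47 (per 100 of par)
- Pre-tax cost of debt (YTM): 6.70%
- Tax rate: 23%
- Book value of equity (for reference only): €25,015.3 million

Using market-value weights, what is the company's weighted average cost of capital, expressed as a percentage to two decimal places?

7.05%

Market value of equity E = 85.56 × 937.6m = 80221.056m. Market value of debt D = 82059m × 92.47/100 = 75879.9573m.
Total capital V = 80221.056 + 75879.9573 = 156101.0133.
Equity: weight = 80221.056/156101.0133 = 0.5139; cost = 8.84%.
Bonds outstanding: weight = 75879.9573/156101.0133 = 0.4861; after-tax cost = 6.7% × (1 − 23%) = 5.1590%.
WACC = 0.5139 × 8.8400% + 0.4861 × 5.1590% = 7.0507%.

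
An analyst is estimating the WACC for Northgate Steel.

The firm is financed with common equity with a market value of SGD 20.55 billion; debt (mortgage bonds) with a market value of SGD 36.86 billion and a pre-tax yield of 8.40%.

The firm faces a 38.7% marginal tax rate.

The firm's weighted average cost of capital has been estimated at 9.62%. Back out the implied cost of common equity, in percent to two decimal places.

17.64%

Total capital V = 20.55 + 36.86 = 57.41.
Equity weight = 20.55/57.41 = 0.3580.
Mortgage bonds weight = 36.86/57.41 = 0.6420.
Debt contribution = 0.6420 × 8.4% × (1 − 38.7%) = 3.3060%.
Required equity contribution = 9.62% − 3.3060% = 6.3140%.
Re = 6.3140% / 0.3580 = 17.6392%.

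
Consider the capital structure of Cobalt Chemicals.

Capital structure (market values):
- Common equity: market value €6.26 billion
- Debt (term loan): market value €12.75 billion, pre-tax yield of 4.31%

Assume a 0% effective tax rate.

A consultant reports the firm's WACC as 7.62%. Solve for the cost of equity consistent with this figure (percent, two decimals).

Total capital V = 6.26 + 12.75 = 19.01.
Equity weight = 6.26/19.01 = 0.3293.
Term loan weight = 12.75/19.01 = 0.6707.
Debt contribution = 0.6707 × 4.31% × (1 − 0%) = 2.8907%.
Required equity contribution = 7.62% − 2.8907% = 4.7293%.
Re = 4.7293% / 0.3293 = 14.3616%.

14.36%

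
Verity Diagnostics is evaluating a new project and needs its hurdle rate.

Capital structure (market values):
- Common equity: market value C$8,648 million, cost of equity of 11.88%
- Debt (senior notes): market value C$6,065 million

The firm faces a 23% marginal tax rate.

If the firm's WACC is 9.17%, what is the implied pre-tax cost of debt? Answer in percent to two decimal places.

Total capital V = 8648 + 6065 = 14713.
Equity weight = 8648/14713 = 0.5878.
Senior notes weight = 6065/14713 = 0.4122.
Equity contribution = 0.5878 × 11.88% = 6.9828%.
Remaining for debt = 9.17% − 6.9828% = 2.1872%.
Rd × (1 − 23%) × 0.4122 = 2.1872%  ⇒  Rd = 6.8907%.

6.89%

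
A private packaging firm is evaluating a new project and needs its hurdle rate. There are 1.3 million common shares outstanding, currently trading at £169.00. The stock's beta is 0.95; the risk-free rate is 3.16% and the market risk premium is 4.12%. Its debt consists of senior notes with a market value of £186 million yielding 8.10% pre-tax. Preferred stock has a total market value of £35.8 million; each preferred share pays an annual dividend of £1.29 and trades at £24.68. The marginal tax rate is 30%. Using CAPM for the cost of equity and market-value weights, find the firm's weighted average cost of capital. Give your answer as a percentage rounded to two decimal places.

Cost of equity via CAPM: Re = 3.16% + 0.95 × 4.12% = 7.0740%.
Cost of preferred: Rp = 1.29 / 24.68 = 5.2269%.
Market value of equity E = 169.0 × 1.3m = 219.7m.
Total capital V = 219.7 + 35.8 + 186 = 441.5.
Equity: weight = 219.7/441.5 = 0.4976; cost = 7.074%.
Preferred: weight = 35.8/441.5 = 0.0811; cost = 5.2269%.
Senior notes: weight = 186/441.5 = 0.4213; after-tax cost = 8.1% × (1 − 30%) = 5.6700%.
WACC = 0.4976 × 7.0740% + 0.0811 × 5.2269% + 0.4213 × 5.6700% = 6.3327%.

6.33%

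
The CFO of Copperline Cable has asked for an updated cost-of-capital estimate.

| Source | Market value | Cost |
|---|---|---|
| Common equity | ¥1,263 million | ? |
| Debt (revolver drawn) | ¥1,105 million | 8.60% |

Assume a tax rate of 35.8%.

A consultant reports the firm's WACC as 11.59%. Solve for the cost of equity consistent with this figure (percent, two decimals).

Total capital V = 1263 + 1105 = 2368.
Equity weight = 1263/2368 = 0.5334.
Revolver drawn weight = 1105/2368 = 0.4666.
Debt contribution = 0.4666 × 8.6% × (1 − 35.8%) = 2.5764%.
Required equity contribution = 11.59% − 2.5764% = 9.0136%.
Re = 9.0136% / 0.5334 = 16.8996%.

16.90%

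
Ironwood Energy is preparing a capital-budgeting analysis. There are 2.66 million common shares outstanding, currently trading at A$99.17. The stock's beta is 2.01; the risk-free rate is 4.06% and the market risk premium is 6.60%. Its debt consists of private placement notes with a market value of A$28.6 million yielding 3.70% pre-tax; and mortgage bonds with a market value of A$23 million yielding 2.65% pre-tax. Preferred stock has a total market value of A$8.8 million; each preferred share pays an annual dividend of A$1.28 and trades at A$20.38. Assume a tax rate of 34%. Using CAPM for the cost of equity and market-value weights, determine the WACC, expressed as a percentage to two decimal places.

Cost of equity via CAPM: Re = 4.06% + 2.01 × 6.6% = 17.3260%.
Cost of preferred: Rp = 1.28 / 20.38 = 6.2807%.
Market value of equity E = 99.17 × 2.66m = 263.7922m.
Total capital V = 263.7922 + 8.8 + 28.6 + 23 = 324.1922.
Equity: weight = 263.7922/324.1922 = 0.8137; cost = 17.326%.
Preferred: weight = 8.8/324.1922 = 0.0271; cost = 6.2807%.
Private placement notes: weight = 28.6/324.1922 = 0.0882; after-tax cost = 3.7% × (1 − 34%) = 2.4420%.
Mortgage bonds: weight = 23/324.1922 = 0.0709; after-tax cost = 2.65% × (1 − 34%) = 1.7490%.
WACC = 0.8137 × 17.3260% + 0.0271 × 6.2807% + 0.0882 × 2.4420% + 0.0709 × 1.7490% = 14.6080%.

14.61%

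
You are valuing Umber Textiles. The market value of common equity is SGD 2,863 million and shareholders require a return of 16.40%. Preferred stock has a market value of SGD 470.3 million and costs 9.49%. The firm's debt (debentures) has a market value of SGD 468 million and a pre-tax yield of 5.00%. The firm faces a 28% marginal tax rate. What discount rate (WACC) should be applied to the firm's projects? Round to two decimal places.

Total capital V = 2863 + 470.3 + 468 = 3801.3.
Equity: weight = 2863/3801.3 = 0.7532; cost = 16.4%.
Preferred: weight = 470.3/3801.3 = 0.1237; cost = 9.49%.
Debentures: weight = 468/3801.3 = 0.1231; after-tax cost = 5% × (1 − 28%) = 3.6000%.
WACC = 0.7532 × 16.4000% + 0.1237 × 9.4900% + 0.1231 × 3.6000% = 13.9692%.

13.97%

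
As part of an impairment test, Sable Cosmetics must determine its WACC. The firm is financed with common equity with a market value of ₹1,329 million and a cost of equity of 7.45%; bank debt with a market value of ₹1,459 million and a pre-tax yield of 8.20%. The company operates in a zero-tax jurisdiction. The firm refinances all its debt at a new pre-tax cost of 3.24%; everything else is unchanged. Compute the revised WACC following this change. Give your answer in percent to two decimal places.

5.25%

After the change:
Total capital V = 1329 + 1459 = 2788.
Equity: weight = 1329/2788 = 0.4767; cost = 7.45%.
Bank debt: weight = 1459/2788 = 0.5233; after-tax cost = 3.24% × (1 − 0%) = 3.2400%.
WACC = 0.4767 × 7.4500% + 0.5233 × 3.2400% = 5.2468%.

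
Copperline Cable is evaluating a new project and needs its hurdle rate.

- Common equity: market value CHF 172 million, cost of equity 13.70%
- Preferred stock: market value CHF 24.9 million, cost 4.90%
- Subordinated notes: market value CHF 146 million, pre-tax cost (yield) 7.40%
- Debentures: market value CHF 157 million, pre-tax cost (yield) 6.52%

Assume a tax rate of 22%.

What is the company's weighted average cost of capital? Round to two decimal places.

Total capital V = 172 + 24.9 + 146 + 157 = 499.9.
Equity: weight = 172/499.9 = 0.3441; cost = 13.7%.
Preferred: weight = 24.9/499.9 = 0.0498; cost = 4.9%.
Subordinated notes: weight = 146/499.9 = 0.2921; after-tax cost = 7.4% × (1 − 22%) = 5.7720%.
Debentures: weight = 157/499.9 = 0.3141; after-tax cost = 6.52% × (1 − 22%) = 5.0856%.
WACC = 0.3441 × 13.7000% + 0.0498 × 4.9000% + 0.2921 × 5.7720% + 0.3141 × 5.0856% = 8.2408%.

8.24%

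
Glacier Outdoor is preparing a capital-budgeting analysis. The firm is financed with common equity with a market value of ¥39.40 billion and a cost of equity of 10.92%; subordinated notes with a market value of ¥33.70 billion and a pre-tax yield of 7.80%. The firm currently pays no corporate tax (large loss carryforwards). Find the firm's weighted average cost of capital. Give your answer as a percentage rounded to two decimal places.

9.48%

Total capital V = 39.4 + 33.7 = 73.1.
Equity: weight = 39.4/73.1 = 0.5390; cost = 10.92%.
Subordinated notes: weight = 33.7/73.1 = 0.4610; after-tax cost = 7.8% × (1 − 0%) = 7.8000%.
WACC = 0.5390 × 10.9200% + 0.4610 × 7.8000% = 9.4816%.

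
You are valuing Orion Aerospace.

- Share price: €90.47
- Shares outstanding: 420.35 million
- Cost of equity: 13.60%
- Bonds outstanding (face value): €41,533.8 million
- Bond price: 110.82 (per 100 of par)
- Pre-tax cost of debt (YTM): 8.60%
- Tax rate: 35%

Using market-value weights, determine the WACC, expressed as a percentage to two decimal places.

9.21%

Market value of equity E = 90.47 × 420.35m = 38029.0645m. Market value of debt D = 41533.8m × 110.82/100 = 46027.75716m.
Total capital V = 38029.0645 + 46027.75716 = 84056.82166.
Equity: weight = 38029.0645/84056.82166 = 0.4524; cost = 13.6%.
Bonds outstanding: weight = 46027.75716/84056.82166 = 0.5476; after-tax cost = 8.6% × (1 − 35%) = 5.5900%.
WACC = 0.4524 × 13.6000% + 0.5476 × 5.5900% = 9.2139%.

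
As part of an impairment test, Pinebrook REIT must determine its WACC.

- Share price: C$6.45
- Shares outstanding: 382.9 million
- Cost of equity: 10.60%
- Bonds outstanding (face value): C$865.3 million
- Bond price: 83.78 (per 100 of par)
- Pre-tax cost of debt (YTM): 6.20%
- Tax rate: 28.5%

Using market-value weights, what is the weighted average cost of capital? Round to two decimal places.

9.20%

Market value of equity E = 6.45 × 382.9m = 2469.705m. Market value of debt D = 865.3m × 83.78/100 = 724.94834m.
Total capital V = 2469.705 + 724.94834 = 3194.65334.
Equity: weight = 2469.705/3194.65334 = 0.7731; cost = 10.6%.
Bonds outstanding: weight = 724.94834/3194.65334 = 0.2269; after-tax cost = 6.2% × (1 − 28.5%) = 4.4330%.
WACC = 0.7731 × 10.6000% + 0.2269 × 4.4330% = 9.2006%.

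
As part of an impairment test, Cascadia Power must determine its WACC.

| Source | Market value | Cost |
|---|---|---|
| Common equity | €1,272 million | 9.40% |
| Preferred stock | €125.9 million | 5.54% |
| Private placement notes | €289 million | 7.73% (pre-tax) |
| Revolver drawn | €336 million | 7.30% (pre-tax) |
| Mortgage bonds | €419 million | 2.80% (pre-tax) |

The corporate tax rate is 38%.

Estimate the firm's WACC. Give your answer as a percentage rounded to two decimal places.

Total capital V = 1272 + 125.9 + 289 + 336 + 419 = 2441.9.
Equity: weight = 1272/2441.9 = 0.5209; cost = 9.4%.
Preferred: weight = 125.9/2441.9 = 0.0516; cost = 5.54%.
Private placement notes: weight = 289/2441.9 = 0.1184; after-tax cost = 7.73% × (1 − 38%) = 4.7926%.
Revolver drawn: weight = 336/2441.9 = 0.1376; after-tax cost = 7.3% × (1 − 38%) = 4.5260%.
Mortgage bonds: weight = 419/2441.9 = 0.1716; after-tax cost = 2.8% × (1 − 38%) = 1.7360%.
WACC = 0.5209 × 9.4000% + 0.0516 × 5.5400% + 0.1184 × 4.7926% + 0.1376 × 4.5260% + 0.1716 × 1.7360% = 6.6700%.

6.67%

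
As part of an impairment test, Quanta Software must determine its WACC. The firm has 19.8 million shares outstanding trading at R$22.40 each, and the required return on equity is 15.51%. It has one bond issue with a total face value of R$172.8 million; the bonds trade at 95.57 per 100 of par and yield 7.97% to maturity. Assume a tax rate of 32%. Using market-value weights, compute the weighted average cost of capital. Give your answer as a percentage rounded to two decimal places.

Market value of equity E = 22.4 × 19.8m = 443.52m. Market value of debt D = 172.8m × 95.57/100 = 165.14496m.
Total capital V = 443.52 + 165.14496 = 608.66496.
Equity: weight = 443.52/608.66496 = 0.7287; cost = 15.51%.
Bonds outstanding: weight = 165.14496/608.66496 = 0.2713; after-tax cost = 7.97% × (1 − 32%) = 5.4196%.
WACC = 0.7287 × 15.5100% + 0.2713 × 5.4196% = 12.7722%.

12.77%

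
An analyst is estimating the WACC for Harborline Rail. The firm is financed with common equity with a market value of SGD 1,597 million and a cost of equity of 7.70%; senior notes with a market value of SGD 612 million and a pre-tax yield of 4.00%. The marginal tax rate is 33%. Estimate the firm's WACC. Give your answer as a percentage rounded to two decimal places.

6.31%

Total capital V = 1597 + 612 = 2209.
Equity: weight = 1597/2209 = 0.7230; cost = 7.7%.
Senior notes: weight = 612/2209 = 0.2770; after-tax cost = 4% × (1 − 33%) = 2.6800%.
WACC = 0.7230 × 7.7000% + 0.2770 × 2.6800% = 6.3092%.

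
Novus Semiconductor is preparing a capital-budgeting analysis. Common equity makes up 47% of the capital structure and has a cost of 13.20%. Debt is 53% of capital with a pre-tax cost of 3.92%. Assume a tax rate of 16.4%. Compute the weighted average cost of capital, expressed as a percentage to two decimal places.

7.94%

After-tax cost of debt = 3.92% × (1 − 16.4%) = 3.2771%.
WACC = 0.470 × 13.2000% + 0.530 × 3.2771% = 7.9409%.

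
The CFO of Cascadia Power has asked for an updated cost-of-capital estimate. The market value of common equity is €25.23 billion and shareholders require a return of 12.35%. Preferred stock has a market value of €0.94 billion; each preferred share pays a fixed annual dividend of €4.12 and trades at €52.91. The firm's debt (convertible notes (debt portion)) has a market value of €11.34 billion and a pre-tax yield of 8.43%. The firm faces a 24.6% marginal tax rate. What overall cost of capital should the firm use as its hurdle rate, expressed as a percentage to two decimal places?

Cost of preferred: Rp = 4.12 / 52.91 = 7.7868%.
Total capital V = 25.23 + 0.94 + 11.34 = 37.51.
Equity: weight = 25.23/37.51 = 0.6726; cost = 12.35%.
Preferred: weight = 0.94/37.51 = 0.0251; cost = 7.7868%.
Convertible notes (debt portion): weight = 11.34/37.51 = 0.3023; after-tax cost = 8.43% × (1 − 24.6%) = 6.3562%.
WACC = 0.6726 × 12.3500% + 0.0251 × 7.7868% + 0.3023 × 6.3562% = 10.4236%.

10.42%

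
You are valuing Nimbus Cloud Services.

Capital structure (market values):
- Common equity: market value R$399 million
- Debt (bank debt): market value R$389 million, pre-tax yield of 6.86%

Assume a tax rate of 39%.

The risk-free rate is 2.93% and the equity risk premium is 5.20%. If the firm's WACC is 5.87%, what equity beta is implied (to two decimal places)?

Total capital V = 399 + 389 = 788.
Equity weight = 399/788 = 0.5063.
Bank debt weight = 389/788 = 0.4937.
Debt contribution = 0.4937 × 6.86% × (1 − 39%) = 2.0657%.
Required equity contribution = 5.87% − 2.0657% = 3.8043%  ⇒  Re = 7.5132%.
CAPM: 7.5132% = 2.93% + β × 5.2%  ⇒  β = 0.8814.

0.88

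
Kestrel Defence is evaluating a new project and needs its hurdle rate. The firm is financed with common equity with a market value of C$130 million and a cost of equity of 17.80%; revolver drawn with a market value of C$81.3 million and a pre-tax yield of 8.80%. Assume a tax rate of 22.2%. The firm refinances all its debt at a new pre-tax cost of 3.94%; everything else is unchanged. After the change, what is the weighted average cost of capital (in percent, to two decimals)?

12.13%

After the change:
Total capital V = 130 + 81.3 = 211.3.
Equity: weight = 130/211.3 = 0.6152; cost = 17.8%.
Revolver drawn: weight = 81.3/211.3 = 0.3848; after-tax cost = 3.94% × (1 − 22.2%) = 3.0653%.
WACC = 0.6152 × 17.8000% + 0.3848 × 3.0653% = 12.1307%.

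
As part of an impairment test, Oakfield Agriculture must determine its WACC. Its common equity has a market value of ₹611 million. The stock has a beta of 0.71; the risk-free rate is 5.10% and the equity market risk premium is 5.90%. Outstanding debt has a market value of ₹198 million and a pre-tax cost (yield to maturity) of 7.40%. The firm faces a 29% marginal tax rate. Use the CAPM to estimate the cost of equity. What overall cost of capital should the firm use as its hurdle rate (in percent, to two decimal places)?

Cost of equity via CAPM: Re = 5.1% + 0.71 × 5.9% = 9.2890%.
Total capital V = 611 + 198 = 809.
Equity: weight = 611/809 = 0.7553; cost = 9.289%.
Debt: weight = 198/809 = 0.2447; after-tax cost = 7.4% × (1 − 29%) = 5.2540%.
WACC = 0.7553 × 9.2890% + 0.2447 × 5.2540% = 8.3014%.

8.30%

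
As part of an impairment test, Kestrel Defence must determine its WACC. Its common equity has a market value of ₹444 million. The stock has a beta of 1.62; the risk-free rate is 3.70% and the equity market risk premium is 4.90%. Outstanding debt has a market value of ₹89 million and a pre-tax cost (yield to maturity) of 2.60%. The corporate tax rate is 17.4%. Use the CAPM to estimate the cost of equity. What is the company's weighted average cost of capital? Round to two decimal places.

Cost of equity via CAPM: Re = 3.7% + 1.62 × 4.9% = 11.6380%.
Total capital V = 444 + 89 = 533.
Equity: weight = 444/533 = 0.8330; cost = 11.638%.
Debt: weight = 89/533 = 0.1670; after-tax cost = 2.6% × (1 − 17.4%) = 2.1476%.
WACC = 0.8330 × 11.6380% + 0.1670 × 2.1476% = 10.0533%.

10.05%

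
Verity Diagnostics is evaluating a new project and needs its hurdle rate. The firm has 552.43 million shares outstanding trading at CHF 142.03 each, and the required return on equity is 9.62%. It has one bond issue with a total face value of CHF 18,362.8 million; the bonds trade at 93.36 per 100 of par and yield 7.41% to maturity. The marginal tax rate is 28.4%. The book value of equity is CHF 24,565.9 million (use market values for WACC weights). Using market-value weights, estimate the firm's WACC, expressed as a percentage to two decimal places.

8.85%

Market value of equity E = 142.03 × 552.43m = 78461.6329m. Market value of debt D = 18362.8m × 93.36/100 = 17143.51008m.
Total capital V = 78461.6329 + 17143.51008 = 95605.14298.
Equity: weight = 78461.6329/95605.14298 = 0.8207; cost = 9.62%.
Bonds outstanding: weight = 17143.51008/95605.14298 = 0.1793; after-tax cost = 7.41% × (1 − 28.4%) = 5.3056%.
WACC = 0.8207 × 9.6200% + 0.1793 × 5.3056% = 8.8464%.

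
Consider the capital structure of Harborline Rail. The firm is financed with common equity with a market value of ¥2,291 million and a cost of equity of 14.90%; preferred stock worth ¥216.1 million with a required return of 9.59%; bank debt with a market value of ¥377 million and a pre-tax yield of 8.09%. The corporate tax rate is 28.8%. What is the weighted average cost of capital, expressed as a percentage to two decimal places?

Total capital V = 2291 + 216.1 + 377 = 2884.1.
Equity: weight = 2291/2884.1 = 0.7944; cost = 14.9%.
Preferred: weight = 216.1/2884.1 = 0.0749; cost = 9.59%.
Bank debt: weight = 377/2884.1 = 0.1307; after-tax cost = 8.09% × (1 − 28.8%) = 5.7601%.
WACC = 0.7944 × 14.9000% + 0.0749 × 9.5900% + 0.1307 × 5.7601% = 13.3074%.

13.31%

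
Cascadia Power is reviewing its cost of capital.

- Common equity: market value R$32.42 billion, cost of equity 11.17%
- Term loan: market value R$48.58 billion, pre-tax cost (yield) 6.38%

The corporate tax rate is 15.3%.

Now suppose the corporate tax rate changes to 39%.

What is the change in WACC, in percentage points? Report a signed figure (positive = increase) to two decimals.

-0.91 pp

Current WACC:
Total capital V = 32.42 + 48.58 = 81.
Equity: weight = 32.42/81 = 0.4002; cost = 11.17%.
Term loan: weight = 48.58/81 = 0.5998; after-tax cost = 6.38% × (1 − 15.3%) = 5.4039%.
WACC = 0.4002 × 11.1700% + 0.5998 × 5.4039% = 7.7117%.
After the change:
Total capital V = 32.42 + 48.58 = 81.
Equity: weight = 32.42/81 = 0.4002; cost = 11.17%.
Term loan: weight = 48.58/81 = 0.5998; after-tax cost = 6.38% × (1 − 39%) = 3.8918%.
WACC = 0.4002 × 11.1700% + 0.5998 × 3.8918% = 6.8049%.
Change in WACC = 6.8049% − 7.7117% = -0.9069 pp.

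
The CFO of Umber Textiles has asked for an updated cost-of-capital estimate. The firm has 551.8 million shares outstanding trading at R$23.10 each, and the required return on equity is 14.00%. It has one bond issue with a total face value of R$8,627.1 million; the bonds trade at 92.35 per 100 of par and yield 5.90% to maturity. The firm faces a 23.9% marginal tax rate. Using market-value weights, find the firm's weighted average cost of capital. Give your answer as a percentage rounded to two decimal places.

10.34%

Market value of equity E = 23.1 × 551.8m = 12746.58m. Market value of debt D = 8627.1m × 92.35/100 = 7967.12685m.
Total capital V = 12746.58 + 7967.12685 = 20713.70685.
Equity: weight = 12746.58/20713.70685 = 0.6154; cost = 14%.
Bonds outstanding: weight = 7967.12685/20713.70685 = 0.3846; after-tax cost = 5.9% × (1 − 23.9%) = 4.4899%.
WACC = 0.6154 × 14.0000% + 0.3846 × 4.4899% = 10.3421%.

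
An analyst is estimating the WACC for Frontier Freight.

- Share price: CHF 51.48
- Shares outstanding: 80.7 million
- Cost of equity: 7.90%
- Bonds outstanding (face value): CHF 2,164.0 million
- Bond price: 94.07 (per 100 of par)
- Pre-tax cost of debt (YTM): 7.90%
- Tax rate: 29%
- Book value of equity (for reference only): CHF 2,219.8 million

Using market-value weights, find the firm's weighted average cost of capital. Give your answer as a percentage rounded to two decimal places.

Market value of equity E = 51.48 × 80.7m = 4154.436m. Market value of debt D = 2164m × 94.07/100 = 2035.6748m.
Total capital V = 4154.436 + 2035.6748 = 6190.1108.
Equity: weight = 4154.436/6190.1108 = 0.6711; cost = 7.9%.
Bonds outstanding: weight = 2035.6748/6190.1108 = 0.3289; after-tax cost = 7.9% × (1 − 29%) = 5.6090%.
WACC = 0.6711 × 7.9000% + 0.3289 × 5.6090% = 7.1466%.

7.15%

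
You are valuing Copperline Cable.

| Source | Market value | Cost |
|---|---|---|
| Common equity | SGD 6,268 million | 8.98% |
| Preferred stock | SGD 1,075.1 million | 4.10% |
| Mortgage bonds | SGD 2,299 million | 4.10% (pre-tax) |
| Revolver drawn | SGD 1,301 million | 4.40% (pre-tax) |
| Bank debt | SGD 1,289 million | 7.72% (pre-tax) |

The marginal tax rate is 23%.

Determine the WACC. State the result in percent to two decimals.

6.54%

Total capital V = 6268 + 1075.1 + 2299 + 1301 + 1289 = 12232.1.
Equity: weight = 6268/12232.1 = 0.5124; cost = 8.98%.
Preferred: weight = 1075.1/12232.1 = 0.0879; cost = 4.1%.
Mortgage bonds: weight = 2299/12232.1 = 0.1879; after-tax cost = 4.1% × (1 − 23%) = 3.1570%.
Revolver drawn: weight = 1301/12232.1 = 0.1064; after-tax cost = 4.4% × (1 − 23%) = 3.3880%.
Bank debt: weight = 1289/12232.1 = 0.1054; after-tax cost = 7.72% × (1 − 23%) = 5.9444%.
WACC = 0.5124 × 8.9800% + 0.0879 × 4.1000% + 0.1879 × 3.1570% + 0.1064 × 3.3880% + 0.1054 × 5.9444% = 6.5420%.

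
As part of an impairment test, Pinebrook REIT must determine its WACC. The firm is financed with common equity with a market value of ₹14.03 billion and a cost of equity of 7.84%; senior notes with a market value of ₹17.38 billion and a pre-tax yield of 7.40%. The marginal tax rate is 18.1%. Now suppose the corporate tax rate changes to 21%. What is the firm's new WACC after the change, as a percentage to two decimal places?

After the change:
Total capital V = 14.03 + 17.38 = 31.41.
Equity: weight = 14.03/31.41 = 0.4467; cost = 7.84%.
Senior notes: weight = 17.38/31.41 = 0.5533; after-tax cost = 7.4% × (1 − 21%) = 5.8460%.
WACC = 0.4467 × 7.8400% + 0.5533 × 5.8460% = 6.7367%.

6.74%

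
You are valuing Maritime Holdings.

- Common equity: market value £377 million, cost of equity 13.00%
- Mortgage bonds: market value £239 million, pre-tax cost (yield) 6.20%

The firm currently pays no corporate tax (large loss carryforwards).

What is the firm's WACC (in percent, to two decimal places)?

10.36%

Total capital V = 377 + 239 = 616.
Equity: weight = 377/616 = 0.6120; cost = 13%.
Mortgage bonds: weight = 239/616 = 0.3880; after-tax cost = 6.2% × (1 − 0%) = 6.2000%.
WACC = 0.6120 × 13.0000% + 0.3880 × 6.2000% = 10.3617%.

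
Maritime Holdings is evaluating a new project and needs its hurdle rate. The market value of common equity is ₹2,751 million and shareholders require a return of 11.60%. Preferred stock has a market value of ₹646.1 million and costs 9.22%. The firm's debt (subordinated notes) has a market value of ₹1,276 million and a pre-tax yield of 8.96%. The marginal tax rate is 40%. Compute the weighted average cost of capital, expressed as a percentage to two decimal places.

9.57%

Total capital V = 2751 + 646.1 + 1276 = 4673.1.
Equity: weight = 2751/4673.1 = 0.5887; cost = 11.6%.
Preferred: weight = 646.1/4673.1 = 0.1383; cost = 9.22%.
Subordinated notes: weight = 1276/4673.1 = 0.2731; after-tax cost = 8.96% × (1 − 40%) = 5.3760%.
WACC = 0.5887 × 11.6000% + 0.1383 × 9.2200% + 0.2731 × 5.3760% = 9.5715%.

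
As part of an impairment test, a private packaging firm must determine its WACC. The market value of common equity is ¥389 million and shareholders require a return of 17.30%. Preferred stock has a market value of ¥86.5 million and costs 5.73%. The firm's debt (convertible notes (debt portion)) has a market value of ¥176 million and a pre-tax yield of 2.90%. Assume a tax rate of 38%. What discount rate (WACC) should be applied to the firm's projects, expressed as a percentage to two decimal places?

11.58%

Total capital V = 389 + 86.5 + 176 = 651.5.
Equity: weight = 389/651.5 = 0.5971; cost = 17.3%.
Preferred: weight = 86.5/651.5 = 0.1328; cost = 5.73%.
Convertible notes (debt portion): weight = 176/651.5 = 0.2701; after-tax cost = 2.9% × (1 − 38%) = 1.7980%.
WACC = 0.5971 × 17.3000% + 0.1328 × 5.7300% + 0.2701 × 1.7980% = 11.5760%.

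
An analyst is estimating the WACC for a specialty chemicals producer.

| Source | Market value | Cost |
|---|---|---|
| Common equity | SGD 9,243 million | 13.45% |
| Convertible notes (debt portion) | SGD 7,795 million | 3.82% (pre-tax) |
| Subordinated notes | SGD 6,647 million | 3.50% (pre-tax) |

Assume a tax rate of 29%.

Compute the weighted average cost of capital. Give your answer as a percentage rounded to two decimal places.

6.84%

Total capital V = 9243 + 7795 + 6647 = 23685.
Equity: weight = 9243/23685 = 0.3902; cost = 13.45%.
Convertible notes (debt portion): weight = 7795/23685 = 0.3291; after-tax cost = 3.82% × (1 − 29%) = 2.7122%.
Subordinated notes: weight = 6647/23685 = 0.2806; after-tax cost = 3.5% × (1 − 29%) = 2.4850%.
WACC = 0.3902 × 13.4500% + 0.3291 × 2.7122% + 0.2806 × 2.4850% = 6.8388%.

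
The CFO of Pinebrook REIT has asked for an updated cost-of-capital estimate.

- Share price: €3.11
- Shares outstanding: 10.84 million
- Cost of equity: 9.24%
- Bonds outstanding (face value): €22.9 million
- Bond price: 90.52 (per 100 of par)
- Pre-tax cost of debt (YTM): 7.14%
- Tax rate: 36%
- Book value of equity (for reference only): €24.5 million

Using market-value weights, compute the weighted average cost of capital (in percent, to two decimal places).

7.46%

Market value of equity E = 3.11 × 10.84m = 33.7124m. Market value of debt D = 22.9m × 90.52/100 = 20.72908m.
Total capital V = 33.7124 + 20.72908 = 54.44148.
Equity: weight = 33.7124/54.44148 = 0.6192; cost = 9.24%.
Bonds outstanding: weight = 20.72908/54.44148 = 0.3808; after-tax cost = 7.14% × (1 − 36%) = 4.5696%.
WACC = 0.6192 × 9.2400% + 0.3808 × 4.5696% = 7.4617%.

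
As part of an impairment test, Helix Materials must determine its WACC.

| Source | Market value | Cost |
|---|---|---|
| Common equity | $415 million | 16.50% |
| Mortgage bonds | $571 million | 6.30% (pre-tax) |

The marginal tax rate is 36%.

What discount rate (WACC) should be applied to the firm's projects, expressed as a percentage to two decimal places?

Total capital V = 415 + 571 = 986.
Equity: weight = 415/986 = 0.4209; cost = 16.5%.
Mortgage bonds: weight = 571/986 = 0.5791; after-tax cost = 6.3% × (1 − 36%) = 4.0320%.
WACC = 0.4209 × 16.5000% + 0.5791 × 4.0320% = 9.2797%.

9.28%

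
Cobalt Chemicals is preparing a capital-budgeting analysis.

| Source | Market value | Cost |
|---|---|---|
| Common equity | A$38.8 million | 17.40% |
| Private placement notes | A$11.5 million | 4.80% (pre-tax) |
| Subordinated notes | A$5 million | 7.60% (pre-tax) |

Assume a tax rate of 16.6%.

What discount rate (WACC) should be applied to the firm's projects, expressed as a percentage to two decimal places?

13.61%

Total capital V = 38.8 + 11.5 + 5 = 55.3.
Equity: weight = 38.8/55.3 = 0.7016; cost = 17.4%.
Private placement notes: weight = 11.5/55.3 = 0.2080; after-tax cost = 4.8% × (1 − 16.6%) = 4.0032%.
Subordinated notes: weight = 5/55.3 = 0.0904; after-tax cost = 7.6% × (1 − 16.6%) = 6.3384%.
WACC = 0.7016 × 17.4000% + 0.2080 × 4.0032% + 0.0904 × 6.3384% = 13.6139%.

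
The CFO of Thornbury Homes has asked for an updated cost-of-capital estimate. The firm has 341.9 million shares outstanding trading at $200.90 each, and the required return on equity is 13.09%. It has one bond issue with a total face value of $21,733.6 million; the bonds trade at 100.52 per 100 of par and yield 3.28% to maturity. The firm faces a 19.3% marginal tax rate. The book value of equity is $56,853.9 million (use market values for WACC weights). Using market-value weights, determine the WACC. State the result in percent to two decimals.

Market value of equity E = 200.9 × 341.9m = 68687.71m. Market value of debt D = 21733.6m × 100.52/100 = 21846.61472m.
Total capital V = 68687.71 + 21846.61472 = 90534.32472.
Equity: weight = 68687.71/90534.32472 = 0.7587; cost = 13.09%.
Bonds outstanding: weight = 21846.61472/90534.32472 = 0.2413; after-tax cost = 3.28% × (1 − 19.3%) = 2.6470%.
WACC = 0.7587 × 13.0900% + 0.2413 × 2.6470% = 10.5700%.

10.57%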